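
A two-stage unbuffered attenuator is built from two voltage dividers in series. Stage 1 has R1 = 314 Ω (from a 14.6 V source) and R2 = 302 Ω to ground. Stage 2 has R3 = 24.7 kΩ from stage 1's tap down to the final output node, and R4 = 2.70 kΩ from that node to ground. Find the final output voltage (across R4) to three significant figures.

Stage 2 presents R3+R4 = 27400 Ω as a load on stage 1's tap.
Stage 1's lower leg becomes R2‖(R3+R4) = 298.7 Ω, so V_mid = 14.6 × 298.7/612.7 = 7.118 V.
Stage 2 is itself unloaded: V_out = V_mid × R4/(R3+R4) = 7.118 × 2700/27400 = 0.701 V.

V_out ≈ 0.701 V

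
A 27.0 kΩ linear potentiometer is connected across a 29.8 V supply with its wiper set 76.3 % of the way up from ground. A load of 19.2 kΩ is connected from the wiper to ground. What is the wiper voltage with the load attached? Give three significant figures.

V ≈ 18.1 V

The wiper splits the pot into (1−α)R = 6.399 kΩ above and αR = 20.60 kΩ below.
Lower section ‖ load = 9.938 kΩ.
V_wiper = 29.8 × 9.938/(6.399 + 9.938) = 18.1 V.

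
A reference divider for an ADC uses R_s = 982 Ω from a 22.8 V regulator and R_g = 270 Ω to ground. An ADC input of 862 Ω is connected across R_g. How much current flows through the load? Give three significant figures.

I_L ≈ 4.58 mA

R_g‖R_L = 205.6 Ω; V_out = 22.8 × 205.6/1188 = 3.947 V.
I_L = V_out / R_L = 3.947 / 862 Ω = 4.58 mA.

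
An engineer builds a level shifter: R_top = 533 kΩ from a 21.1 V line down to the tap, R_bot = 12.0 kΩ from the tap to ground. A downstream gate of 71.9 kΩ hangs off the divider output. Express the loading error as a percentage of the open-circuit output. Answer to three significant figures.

Unloaded V = 21.1 × 12.0/545.0 = 0.46459 V.
Loaded: R_bot‖R_L = 10.28 kΩ, giving V = 21.1 × 10.28/543.3 = 0.39940 V.
Drop = (0.46459 − 0.39940) / 0.46459 = 14.0 %.

14.0 %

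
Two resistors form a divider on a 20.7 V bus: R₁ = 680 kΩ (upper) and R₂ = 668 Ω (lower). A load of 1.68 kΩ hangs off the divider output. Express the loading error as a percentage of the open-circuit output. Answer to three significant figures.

28.4 %

The divider's output (Thévenin) resistance is R₁‖R₂ = 667.3 Ω.
Fractional drop under load = R_th/(R_th + R_L) = 667.3 / (667.3 + 1680) = 0.2843.
So the output falls by 28.4 %.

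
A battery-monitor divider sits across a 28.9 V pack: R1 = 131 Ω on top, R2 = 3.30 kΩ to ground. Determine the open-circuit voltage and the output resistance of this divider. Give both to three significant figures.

V_th = 27.8 V, R_th = 126 Ω

V_th is the open-circuit tap voltage: 28.9 × 3300/(131 + 3300) = 27.8 V.
With the supply zeroed, R1 and R2 appear in parallel from the tap: R_th = R1‖R2 = (131 × 3300)/3431 = 126 Ω.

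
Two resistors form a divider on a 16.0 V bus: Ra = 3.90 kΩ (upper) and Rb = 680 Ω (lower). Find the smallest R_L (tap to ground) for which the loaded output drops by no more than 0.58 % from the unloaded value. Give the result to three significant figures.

Output resistance R_th = Ra‖Rb = (3900 × 680)/4580 = 579.0 Ω.
The fractional drop is R_th/(R_th + R_L); requiring this ≤ 0.00580 gives R_L ≥ R_th(1/0.00580 − 1) = 579.0 × 171.4 = 99.3 kΩ.

R_L(min) ≈ 99.3 kΩ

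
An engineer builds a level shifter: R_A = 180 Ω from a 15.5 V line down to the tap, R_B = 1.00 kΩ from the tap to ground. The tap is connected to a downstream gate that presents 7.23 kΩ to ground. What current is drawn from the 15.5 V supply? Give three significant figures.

R_B‖R_L = 878.5 Ω, so the source sees R_A + R_B‖R_L = 1058 Ω.
I = 15.5 V / 1058 Ω = 14.6 mA.

I ≈ 14.6 mA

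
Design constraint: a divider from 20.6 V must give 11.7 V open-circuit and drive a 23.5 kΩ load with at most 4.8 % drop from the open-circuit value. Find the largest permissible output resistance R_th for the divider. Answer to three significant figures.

Loading drop = R_th/(R_th + R_L) ≤ 0.0480, so R_th ≤ R_L · ε/(1−ε) = 23.5 kΩ × 0.0480/0.9520 = 1.18 kΩ.
(Any R1, R2 with R2/(R1+R2) = 0.568 and R1‖R2 ≤ 1.18 kΩ will meet the spec.)

R_th ≤ 1.18 kΩ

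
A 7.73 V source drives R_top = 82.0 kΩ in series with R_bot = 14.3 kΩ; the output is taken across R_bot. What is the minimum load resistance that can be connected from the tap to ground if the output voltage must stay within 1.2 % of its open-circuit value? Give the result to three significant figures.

R_L(min) ≈ 1.00 MΩ

Output resistance R_th = R_top‖R_bot = (82.0 × 14.3)/96.30 = 12.18 kΩ.
The fractional drop is R_th/(R_th + R_L); requiring this ≤ 0.0120 gives R_L ≥ R_th(1/0.0120 − 1) = 12.18 × 82.33 = 1.00 MΩ.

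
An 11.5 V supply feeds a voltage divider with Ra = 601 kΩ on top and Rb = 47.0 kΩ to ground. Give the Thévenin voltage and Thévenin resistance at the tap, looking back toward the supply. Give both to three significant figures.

V_th is the open-circuit tap voltage: 11.5 × 47.0/(601 + 47.0) = 0.834 V.
With the supply zeroed, Ra and Rb appear in parallel from the tap: R_th = Ra‖Rb = (601 × 47.0)/648.0 = 43.6 kΩ.

V_th = 0.834 V, R_th = 43.6 kΩ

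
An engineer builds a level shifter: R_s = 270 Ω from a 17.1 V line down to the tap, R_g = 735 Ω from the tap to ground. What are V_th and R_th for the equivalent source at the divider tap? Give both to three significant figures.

V_th = 12.5 V, R_th = 197 Ω

V_th is the open-circuit tap voltage: 17.1 × 735/(270 + 735) = 12.5 V.
With the supply zeroed, R_s and R_g appear in parallel from the tap: R_th = R_s‖R_g = (270 × 735)/1005 = 197 Ω.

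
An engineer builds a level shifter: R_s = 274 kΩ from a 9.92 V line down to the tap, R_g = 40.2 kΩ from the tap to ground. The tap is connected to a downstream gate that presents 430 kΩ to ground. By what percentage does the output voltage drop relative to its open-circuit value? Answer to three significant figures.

The divider's output (Thévenin) resistance is R_s‖R_g = 35.06 kΩ.
Fractional drop under load = R_th/(R_th + R_L) = 35.06 / (35.06 + 430) = 0.07538.
So the output falls by 7.54 %.

7.54 %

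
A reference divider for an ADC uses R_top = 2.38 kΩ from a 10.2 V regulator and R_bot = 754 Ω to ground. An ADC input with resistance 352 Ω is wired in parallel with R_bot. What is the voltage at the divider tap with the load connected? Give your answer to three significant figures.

V_out ≈ 0.934 V

The load sits in parallel with R_bot: R_bot‖R_L = (754 × 352) / (754 + 352) = 240.0 Ω.
V_out = 10.2 × 240.0 / (2380 + 240.0) = 10.2 × 240.0/2620 = 0.934 V.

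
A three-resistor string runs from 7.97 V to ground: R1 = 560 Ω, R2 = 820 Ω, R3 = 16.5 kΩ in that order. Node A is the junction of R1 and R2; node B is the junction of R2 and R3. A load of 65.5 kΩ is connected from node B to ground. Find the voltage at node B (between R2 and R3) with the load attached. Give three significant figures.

At node B, R3 is in parallel with the load: R3‖R_L = 13180 Ω.
Below node A the resistance is R2 + (R3‖R_L) = 14000 Ω, so V_A = 7.97 × 14000/14560 = 7.663 V.
Then V_B = V_A × (R3‖R_L)/(R2 + R3‖R_L) = 7.663 × 13180/14000 = 7.21 V.

V ≈ 7.21 V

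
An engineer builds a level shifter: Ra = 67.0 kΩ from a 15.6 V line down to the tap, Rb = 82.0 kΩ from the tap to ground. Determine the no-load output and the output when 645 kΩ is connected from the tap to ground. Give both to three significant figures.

Unloaded: 8.59 V; loaded: 8.12 V

Open-circuit: V = 15.6 × 82.0/(67.0 + 82.0) = 8.59 V.
With the load, Rb becomes Rb‖R_L = 72.75 kΩ, so V = 15.6 × 72.75/139.8 = 8.12 V.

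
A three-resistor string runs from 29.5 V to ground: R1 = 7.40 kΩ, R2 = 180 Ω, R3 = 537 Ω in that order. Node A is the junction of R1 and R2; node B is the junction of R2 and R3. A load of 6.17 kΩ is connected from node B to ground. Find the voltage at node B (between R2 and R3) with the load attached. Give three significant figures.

V ≈ 1.80 V

At node B, R3 is in parallel with the load: R3‖R_L = 494.0 Ω.
Below node A the resistance is R2 + (R3‖R_L) = 674.0 Ω, so V_A = 29.5 × 674.0/8074 = 2.463 V.
Then V_B = V_A × (R3‖R_L)/(R2 + R3‖R_L) = 2.463 × 494.0/674.0 = 1.80 V.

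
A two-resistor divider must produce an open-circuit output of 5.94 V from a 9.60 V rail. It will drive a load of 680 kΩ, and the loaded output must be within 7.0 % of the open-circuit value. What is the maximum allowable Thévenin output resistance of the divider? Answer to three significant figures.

R_th ≤ 51.2 kΩ

Loading drop = R_th/(R_th + R_L) ≤ 0.0700, so R_th ≤ R_L · ε/(1−ε) = 680 kΩ × 0.0700/0.9300 = 51.2 kΩ.
(Any R1, R2 with R2/(R1+R2) = 0.619 and R1‖R2 ≤ 51.2 kΩ will meet the spec.)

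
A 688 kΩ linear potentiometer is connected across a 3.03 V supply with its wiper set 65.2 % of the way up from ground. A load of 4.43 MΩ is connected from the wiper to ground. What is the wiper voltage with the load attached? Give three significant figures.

The wiper splits the pot into (1−α)R = 239.4 kΩ above and αR = 448.6 kΩ below.
Lower section ‖ load = 407.3 kΩ.
V_wiper = 3.03 × 407.3/(239.4 + 407.3) = 1.91 V.

V ≈ 1.91 V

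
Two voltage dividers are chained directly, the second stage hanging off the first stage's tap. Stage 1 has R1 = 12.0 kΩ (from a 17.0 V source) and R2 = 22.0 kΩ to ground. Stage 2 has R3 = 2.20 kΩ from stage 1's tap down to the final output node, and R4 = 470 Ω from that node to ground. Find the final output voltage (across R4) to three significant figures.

V_out ≈ 0.495 V

Stage 2 presents R3+R4 = 2670 Ω as a load on stage 1's tap.
Stage 1's lower leg becomes R2‖(R3+R4) = 2381 Ω, so V_mid = 17.0 × 2381/14380 = 2.815 V.
Stage 2 is itself unloaded: V_out = V_mid × R4/(R3+R4) = 2.815 × 470/2670 = 0.495 V.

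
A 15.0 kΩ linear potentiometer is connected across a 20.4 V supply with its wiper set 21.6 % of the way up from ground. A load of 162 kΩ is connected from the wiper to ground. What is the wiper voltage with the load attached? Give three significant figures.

The wiper splits the pot into (1−α)R = 11.76 kΩ above and αR = 3.240 kΩ below.
Lower section ‖ load = 3.176 kΩ.
V_wiper = 20.4 × 3.176/(11.76 + 3.176) = 4.34 V.

V ≈ 4.34 V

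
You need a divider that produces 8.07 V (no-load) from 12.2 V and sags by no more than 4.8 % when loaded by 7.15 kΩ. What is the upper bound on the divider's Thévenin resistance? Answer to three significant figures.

Loading drop = R_th/(R_th + R_L) ≤ 0.0480, so R_th ≤ R_L · ε/(1−ε) = 7.15 kΩ × 0.0480/0.9520 = 361 Ω.
(Any R1, R2 with R2/(R1+R2) = 0.661 and R1‖R2 ≤ 361 Ω will meet the spec.)

R_th ≤ 361 Ω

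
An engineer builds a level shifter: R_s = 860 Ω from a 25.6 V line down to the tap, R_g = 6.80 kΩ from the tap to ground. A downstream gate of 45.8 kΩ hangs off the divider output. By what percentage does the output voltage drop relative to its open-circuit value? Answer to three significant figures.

The divider's output (Thévenin) resistance is R_s‖R_g = 763.4 Ω.
Fractional drop under load = R_th/(R_th + R_L) = 763.4 / (763.4 + 45800) = 0.01640.
So the output falls by 1.64 %.

1.64 %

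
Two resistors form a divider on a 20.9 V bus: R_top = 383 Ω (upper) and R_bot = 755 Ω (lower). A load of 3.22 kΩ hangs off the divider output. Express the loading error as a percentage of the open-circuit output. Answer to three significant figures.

7.31 %

The divider's output (Thévenin) resistance is R_top‖R_bot = 254.1 Ω.
Fractional drop under load = R_th/(R_th + R_L) = 254.1 / (254.1 + 3220) = 0.07314.
So the output falls by 7.31 %.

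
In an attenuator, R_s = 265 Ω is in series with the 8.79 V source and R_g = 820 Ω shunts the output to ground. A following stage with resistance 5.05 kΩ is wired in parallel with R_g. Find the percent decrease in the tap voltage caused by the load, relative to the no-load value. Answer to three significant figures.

3.81 %

The divider's output (Thévenin) resistance is R_s‖R_g = 200.3 Ω.
Fractional drop under load = R_th/(R_th + R_L) = 200.3 / (200.3 + 5050) = 0.03815.
So the output falls by 3.81 %.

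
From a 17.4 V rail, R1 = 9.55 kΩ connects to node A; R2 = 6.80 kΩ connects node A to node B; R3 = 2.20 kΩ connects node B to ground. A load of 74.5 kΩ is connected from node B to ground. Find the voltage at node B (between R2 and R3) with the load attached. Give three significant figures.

V ≈ 2.01 V

At node B, R3 is in parallel with the load: R3‖R_L = 2.137 kΩ.
Below node A the resistance is R2 + (R3‖R_L) = 8.937 kΩ, so V_A = 17.4 × 8.937/18.49 = 8.411 V.
Then V_B = V_A × (R3‖R_L)/(R2 + R3‖R_L) = 8.411 × 2.137/8.937 = 2.01 V.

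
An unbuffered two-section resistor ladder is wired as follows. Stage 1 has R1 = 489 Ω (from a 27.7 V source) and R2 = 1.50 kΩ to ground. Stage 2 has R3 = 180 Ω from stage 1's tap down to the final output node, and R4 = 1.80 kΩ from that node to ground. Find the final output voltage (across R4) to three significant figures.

Stage 2 presents R3+R4 = 1980 Ω as a load on stage 1's tap.
Stage 1's lower leg becomes R2‖(R3+R4) = 853.4 Ω, so V_mid = 27.7 × 853.4/1342 = 17.61 V.
Stage 2 is itself unloaded: V_out = V_mid × R4/(R3+R4) = 17.61 × 1800/1980 = 16.0 V.

V_out ≈ 16.0 V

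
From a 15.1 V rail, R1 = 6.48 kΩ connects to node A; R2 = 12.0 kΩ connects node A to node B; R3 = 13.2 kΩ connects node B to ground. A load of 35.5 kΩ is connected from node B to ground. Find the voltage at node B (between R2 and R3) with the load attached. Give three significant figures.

At node B, R3 is in parallel with the load: R3‖R_L = 9.622 kΩ.
Below node A the resistance is R2 + (R3‖R_L) = 21.62 kΩ, so V_A = 15.1 × 21.62/28.10 = 11.62 V.
Then V_B = V_A × (R3‖R_L)/(R2 + R3‖R_L) = 11.62 × 9.622/21.62 = 5.17 V.

V ≈ 5.17 V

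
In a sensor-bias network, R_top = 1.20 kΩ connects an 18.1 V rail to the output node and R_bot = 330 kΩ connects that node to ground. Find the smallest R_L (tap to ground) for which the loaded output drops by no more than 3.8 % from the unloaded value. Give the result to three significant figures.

R_L(min) ≈ 30.3 kΩ

Output resistance R_th = R_top‖R_bot = (1.20 × 330)/331.2 = 1.196 kΩ.
The fractional drop is R_th/(R_th + R_L); requiring this ≤ 0.0380 gives R_L ≥ R_th(1/0.0380 − 1) = 1.196 × 25.32 = 30.3 kΩ.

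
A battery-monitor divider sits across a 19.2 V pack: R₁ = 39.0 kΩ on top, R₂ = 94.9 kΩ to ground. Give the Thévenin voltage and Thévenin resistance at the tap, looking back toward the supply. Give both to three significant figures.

V_th = 13.6 V, R_th = 27.6 kΩ

V_th is the open-circuit tap voltage: 19.2 × 94.9/(39.0 + 94.9) = 13.6 V.
With the supply zeroed, R₁ and R₂ appear in parallel from the tap: R_th = R₁‖R₂ = (39.0 × 94.9)/133.9 = 27.6 kΩ.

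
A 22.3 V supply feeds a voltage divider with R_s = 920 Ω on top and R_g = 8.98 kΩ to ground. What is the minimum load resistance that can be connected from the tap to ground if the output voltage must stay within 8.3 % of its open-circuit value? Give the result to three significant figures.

Output resistance R_th = R_s‖R_g = (920 × 8980)/9900 = 834.5 Ω.
The fractional drop is R_th/(R_th + R_L); requiring this ≤ 0.0830 gives R_L ≥ R_th(1/0.0830 − 1) = 834.5 × 11.05 = 9.22 kΩ.

R_L(min) ≈ 9.22 kΩ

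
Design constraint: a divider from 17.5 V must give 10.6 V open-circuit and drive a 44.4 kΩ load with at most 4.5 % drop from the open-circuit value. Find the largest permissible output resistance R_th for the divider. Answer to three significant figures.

R_th ≤ 2.09 kΩ

Loading drop = R_th/(R_th + R_L) ≤ 0.0450, so R_th ≤ R_L · ε/(1−ε) = 44.4 kΩ × 0.0450/0.9550 = 2.09 kΩ.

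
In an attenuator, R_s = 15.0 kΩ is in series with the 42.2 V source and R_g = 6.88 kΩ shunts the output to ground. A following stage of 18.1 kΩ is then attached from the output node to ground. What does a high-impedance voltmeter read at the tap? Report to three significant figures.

V_out ≈ 10.5 V

The load sits in parallel with R_g: R_g‖R_L = (6.88 × 18.1) / (6.88 + 18.1) = 4.985 kΩ.
V_out = 42.2 × 4.985 / (15.0 + 4.985) = 42.2 × 4.985/19.99 = 10.5 V.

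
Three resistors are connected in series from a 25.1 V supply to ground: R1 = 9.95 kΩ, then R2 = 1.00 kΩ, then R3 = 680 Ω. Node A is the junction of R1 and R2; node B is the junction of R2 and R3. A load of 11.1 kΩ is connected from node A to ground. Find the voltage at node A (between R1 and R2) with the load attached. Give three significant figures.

Below node A the series string R2+R3 = 1680 Ω sits in parallel with the 11100 Ω load: 1459 Ω.
V_A = 25.1 × 1459/(9950 + 1459) = 3.21 V.

V ≈ 3.21 V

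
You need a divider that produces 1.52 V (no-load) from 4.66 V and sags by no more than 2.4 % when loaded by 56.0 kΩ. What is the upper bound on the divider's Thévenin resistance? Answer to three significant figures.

R_th ≤ 1.38 kΩ

Loading drop = R_th/(R_th + R_L) ≤ 0.0240, so R_th ≤ R_L · ε/(1−ε) = 56.0 kΩ × 0.0240/0.9760 = 1.38 kΩ.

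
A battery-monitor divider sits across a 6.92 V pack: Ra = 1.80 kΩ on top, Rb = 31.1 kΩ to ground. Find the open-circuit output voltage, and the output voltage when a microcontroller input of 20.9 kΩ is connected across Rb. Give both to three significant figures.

Open-circuit: V = 6.92 × 31.1/(1.80 + 31.1) = 6.54 V.
With the load, Rb becomes Rb‖R_L = 12.50 kΩ, so V = 6.92 × 12.50/14.30 = 6.05 V.

Unloaded: 6.54 V; loaded: 6.05 V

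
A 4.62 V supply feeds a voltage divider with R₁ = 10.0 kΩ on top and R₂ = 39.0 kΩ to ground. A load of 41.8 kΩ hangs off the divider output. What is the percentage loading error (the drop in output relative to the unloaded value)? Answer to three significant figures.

16.0 %

Unloaded V = 4.62 × 39.0/49.00 = 3.677 V.
Loaded: R₂‖R_L = 20.18 kΩ, giving V = 4.62 × 20.18/30.18 = 3.089 V.
Drop = (3.677 − 3.089) / 3.677 = 16.0 %.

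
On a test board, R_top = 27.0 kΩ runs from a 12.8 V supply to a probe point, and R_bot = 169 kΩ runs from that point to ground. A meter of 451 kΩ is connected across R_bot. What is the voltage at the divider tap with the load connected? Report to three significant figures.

The load sits in parallel with R_bot: R_bot‖R_L = (169 × 451) / (169 + 451) = 122.9 kΩ.
V_out = 12.8 × 122.9 / (27.0 + 122.9) = 12.8 × 122.9/149.9 = 10.5 V.

V_out ≈ 10.5 V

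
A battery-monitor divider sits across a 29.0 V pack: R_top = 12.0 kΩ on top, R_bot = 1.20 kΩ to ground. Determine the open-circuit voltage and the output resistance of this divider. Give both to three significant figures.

V_th = 2.64 V, R_th = 1.09 kΩ

V_th is the open-circuit tap voltage: 29.0 × 1.20/(12.0 + 1.20) = 2.64 V.
With the supply zeroed, R_top and R_bot appear in parallel from the tap: R_th = R_top‖R_bot = (12.0 × 1.20)/13.20 = 1.09 kΩ.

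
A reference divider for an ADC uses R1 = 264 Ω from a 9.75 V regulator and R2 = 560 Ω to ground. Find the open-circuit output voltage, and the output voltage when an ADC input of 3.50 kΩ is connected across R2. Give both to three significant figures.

Unloaded: 6.63 V; loaded: 6.30 V

Open-circuit: V = 9.75 × 560/(264 + 560) = 6.63 V.
With the load, R2 becomes R2‖R_L = 482.8 Ω, so V = 9.75 × 482.8/746.8 = 6.30 V.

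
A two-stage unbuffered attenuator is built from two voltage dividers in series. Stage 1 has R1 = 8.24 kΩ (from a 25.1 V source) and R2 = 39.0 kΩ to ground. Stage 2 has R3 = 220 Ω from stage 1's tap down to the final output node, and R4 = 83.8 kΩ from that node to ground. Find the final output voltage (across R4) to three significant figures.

V_out ≈ 19.1 V

Stage 2 presents R3+R4 = 84020 Ω as a load on stage 1's tap.
Stage 1's lower leg becomes R2‖(R3+R4) = 26640 Ω, so V_mid = 25.1 × 26640/34880 = 19.17 V.
Stage 2 is itself unloaded: V_out = V_mid × R4/(R3+R4) = 19.17 × 83800/84020 = 19.1 V.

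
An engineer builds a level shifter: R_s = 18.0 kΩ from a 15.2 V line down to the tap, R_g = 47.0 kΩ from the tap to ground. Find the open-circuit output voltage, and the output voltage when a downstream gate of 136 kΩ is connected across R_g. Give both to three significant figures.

Open-circuit: V = 15.2 × 47.0/(18.0 + 47.0) = 11.0 V.
With the load, R_g becomes R_g‖R_L = 34.93 kΩ, so V = 15.2 × 34.93/52.93 = 10.0 V.

Unloaded: 11.0 V; loaded: 10.0 V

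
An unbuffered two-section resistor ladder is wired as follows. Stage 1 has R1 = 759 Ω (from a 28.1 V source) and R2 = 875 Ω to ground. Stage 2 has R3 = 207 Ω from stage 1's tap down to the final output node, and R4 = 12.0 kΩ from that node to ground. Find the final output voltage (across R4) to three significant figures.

Stage 2 presents R3+R4 = 12210 Ω as a load on stage 1's tap.
Stage 1's lower leg becomes R2‖(R3+R4) = 816.5 Ω, so V_mid = 28.1 × 816.5/1575 = 14.56 V.
Stage 2 is itself unloaded: V_out = V_mid × R4/(R3+R4) = 14.56 × 12000/12210 = 14.3 V.

V_out ≈ 14.3 V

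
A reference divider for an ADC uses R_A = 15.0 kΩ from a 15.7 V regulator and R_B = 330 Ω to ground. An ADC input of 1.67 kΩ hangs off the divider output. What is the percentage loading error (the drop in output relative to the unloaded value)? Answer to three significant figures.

Unloaded V = 15.7 × 330/15330 = 0.3380 V.
Loaded: R_B‖R_L = 275.6 Ω, giving V = 15.7 × 275.6/15280 = 0.2832 V.
Drop = (0.3380 − 0.2832) / 0.3380 = 16.2 %.

16.2 %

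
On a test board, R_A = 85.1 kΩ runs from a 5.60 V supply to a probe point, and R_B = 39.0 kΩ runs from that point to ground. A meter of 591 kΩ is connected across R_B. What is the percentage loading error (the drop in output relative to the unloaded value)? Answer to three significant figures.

The divider's output (Thévenin) resistance is R_A‖R_B = 26.74 kΩ.
Fractional drop under load = R_th/(R_th + R_L) = 26.74 / (26.74 + 591) = 0.04329.
So the output falls by 4.33 %.

4.33 %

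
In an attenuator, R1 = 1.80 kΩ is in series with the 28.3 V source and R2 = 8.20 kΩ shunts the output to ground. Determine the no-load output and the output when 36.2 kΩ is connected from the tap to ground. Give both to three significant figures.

Open-circuit: V = 28.3 × 8.20/(1.80 + 8.20) = 23.2 V.
With the load, R2 becomes R2‖R_L = 6.686 kΩ, so V = 28.3 × 6.686/8.486 = 22.3 V.

Unloaded: 23.2 V; loaded: 22.3 V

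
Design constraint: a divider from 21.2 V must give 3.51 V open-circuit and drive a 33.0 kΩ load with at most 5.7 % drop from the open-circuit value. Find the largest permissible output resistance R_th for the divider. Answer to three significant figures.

R_th ≤ 1.99 kΩ

Loading drop = R_th/(R_th + R_L) ≤ 0.0570, so R_th ≤ R_L · ε/(1−ε) = 33.0 kΩ × 0.0570/0.9430 = 1.99 kΩ.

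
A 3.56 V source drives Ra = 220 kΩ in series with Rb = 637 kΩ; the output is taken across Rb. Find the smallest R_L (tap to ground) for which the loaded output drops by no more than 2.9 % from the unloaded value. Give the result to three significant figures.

R_L(min) ≈ 5.48 MΩ

Output resistance R_th = Ra‖Rb = (220 × 637)/857.0 = 163.5 kΩ.
The fractional drop is R_th/(R_th + R_L); requiring this ≤ 0.0290 gives R_L ≥ R_th(1/0.0290 − 1) = 163.5 × 33.48 = 5.48 MΩ.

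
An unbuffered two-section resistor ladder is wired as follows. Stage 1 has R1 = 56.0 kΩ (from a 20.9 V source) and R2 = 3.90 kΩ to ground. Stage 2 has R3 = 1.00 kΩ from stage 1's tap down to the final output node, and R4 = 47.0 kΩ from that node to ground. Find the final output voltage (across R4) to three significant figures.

V_out ≈ 1.24 V

Stage 2 presents R3+R4 = 48.00 kΩ as a load on stage 1's tap.
Stage 1's lower leg becomes R2‖(R3+R4) = 3.607 kΩ, so V_mid = 20.9 × 3.607/59.61 = 1.265 V.
Stage 2 is itself unloaded: V_out = V_mid × R4/(R3+R4) = 1.265 × 47.0/48.00 = 1.24 V.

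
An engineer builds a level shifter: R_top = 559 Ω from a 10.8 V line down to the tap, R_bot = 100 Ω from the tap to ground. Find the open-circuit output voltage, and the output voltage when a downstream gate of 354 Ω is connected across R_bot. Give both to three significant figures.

Unloaded: 1.64 V; loaded: 1.32 V

Open-circuit: V = 10.8 × 100/(559 + 100) = 1.64 V.
With the load, R_bot becomes R_bot‖R_L = 77.97 Ω, so V = 10.8 × 77.97/637.0 = 1.32 V.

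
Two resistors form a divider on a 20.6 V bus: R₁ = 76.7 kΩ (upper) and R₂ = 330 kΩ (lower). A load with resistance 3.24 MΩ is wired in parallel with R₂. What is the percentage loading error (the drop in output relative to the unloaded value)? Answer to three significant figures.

The divider's output (Thévenin) resistance is R₁‖R₂ = 62.24 kΩ.
Fractional drop under load = R_th/(R_th + R_L) = 62.24 / (62.24 + 3240) = 0.01885.
So the output falls by 1.88 %.

1.88 %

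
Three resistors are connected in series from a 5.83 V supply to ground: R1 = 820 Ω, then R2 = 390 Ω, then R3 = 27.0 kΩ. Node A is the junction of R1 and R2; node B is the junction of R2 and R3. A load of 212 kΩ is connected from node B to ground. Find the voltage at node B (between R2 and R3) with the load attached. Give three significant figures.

At node B, R3 is in parallel with the load: R3‖R_L = 23950 Ω.
Below node A the resistance is R2 + (R3‖R_L) = 24340 Ω, so V_A = 5.83 × 24340/25160 = 5.640 V.
Then V_B = V_A × (R3‖R_L)/(R2 + R3‖R_L) = 5.640 × 23950/24340 = 5.55 V.

V ≈ 5.55 V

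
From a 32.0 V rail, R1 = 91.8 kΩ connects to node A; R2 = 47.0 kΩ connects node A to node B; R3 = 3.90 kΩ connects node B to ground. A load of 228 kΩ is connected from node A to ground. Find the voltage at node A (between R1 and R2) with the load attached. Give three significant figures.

V ≈ 9.98 V

Below node A the series string R2+R3 = 50.90 kΩ sits in parallel with the 228 kΩ load: 41.61 kΩ.
V_A = 32.0 × 41.61/(91.8 + 41.61) = 9.98 V.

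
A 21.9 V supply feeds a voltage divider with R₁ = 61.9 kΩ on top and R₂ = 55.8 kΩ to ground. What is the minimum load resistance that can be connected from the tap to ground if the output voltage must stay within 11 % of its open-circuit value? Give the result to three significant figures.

R_L(min) ≈ 237 kΩ

Output resistance R_th = R₁‖R₂ = (61.9 × 55.8)/117.7 = 29.35 kΩ.
The fractional drop is R_th/(R_th + R_L); requiring this ≤ 0.110 gives R_L ≥ R_th(1/0.110 − 1) = 29.35 × 8.091 = 237 kΩ.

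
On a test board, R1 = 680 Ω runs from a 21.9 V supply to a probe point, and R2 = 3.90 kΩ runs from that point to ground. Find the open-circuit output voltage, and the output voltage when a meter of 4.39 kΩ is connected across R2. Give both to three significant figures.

Open-circuit: V = 21.9 × 3900/(680 + 3900) = 18.6 V.
With the load, R2 becomes R2‖R_L = 2065 Ω, so V = 21.9 × 2065/2745 = 16.5 V.

Unloaded: 18.6 V; loaded: 16.5 V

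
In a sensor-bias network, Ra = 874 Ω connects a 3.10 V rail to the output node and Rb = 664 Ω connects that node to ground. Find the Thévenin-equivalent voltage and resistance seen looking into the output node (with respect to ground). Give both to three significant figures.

V_th = 1.34 V, R_th = 377 Ω

V_th is the open-circuit tap voltage: 3.10 × 664/(874 + 664) = 1.34 V.
With the supply zeroed, Ra and Rb appear in parallel from the tap: R_th = Ra‖Rb = (874 × 664)/1538 = 377 Ω.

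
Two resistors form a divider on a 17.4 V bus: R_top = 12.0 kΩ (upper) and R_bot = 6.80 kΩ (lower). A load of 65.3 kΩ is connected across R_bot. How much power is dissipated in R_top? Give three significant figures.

P ≈ 11.0 mW

Total resistance from the source is R_top + (R_bot‖R_L) = 18.16 kΩ, so I = 17.4/18.16 kΩ = 0.9582 mA.
P = I²·R_top = (0.9582 mA)² × 12.0 kΩ = 11.0 mW.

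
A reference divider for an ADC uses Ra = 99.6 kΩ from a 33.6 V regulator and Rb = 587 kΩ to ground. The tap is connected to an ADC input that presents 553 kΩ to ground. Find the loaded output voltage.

The load sits in parallel with Rb: Rb‖R_L = (587 × 553) / (587 + 553) = 284.7 kΩ.
V_out = 33.6 × 284.7 / (99.6 + 284.7) = 33.6 × 284.7/384.3 = 24.9 V.

V_out ≈ 24.9 V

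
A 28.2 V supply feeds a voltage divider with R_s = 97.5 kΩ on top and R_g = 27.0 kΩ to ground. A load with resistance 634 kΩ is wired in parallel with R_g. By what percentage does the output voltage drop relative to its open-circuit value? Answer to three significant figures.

3.23 %

The divider's output (Thévenin) resistance is R_s‖R_g = 21.14 kΩ.
Fractional drop under load = R_th/(R_th + R_L) = 21.14 / (21.14 + 634) = 0.03227.
So the output falls by 3.23 %.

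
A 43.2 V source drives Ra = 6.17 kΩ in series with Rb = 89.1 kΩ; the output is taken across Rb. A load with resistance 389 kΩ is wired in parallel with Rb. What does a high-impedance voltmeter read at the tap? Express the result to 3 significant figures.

V_out ≈ 39.8 V

The load sits in parallel with Rb: Rb‖R_L = (89.1 × 389) / (89.1 + 389) = 72.50 kΩ.
V_out = 43.2 × 72.50 / (6.17 + 72.50) = 43.2 × 72.50/78.67 = 39.8 V.
(Unloaded it would have been 40.4 V.)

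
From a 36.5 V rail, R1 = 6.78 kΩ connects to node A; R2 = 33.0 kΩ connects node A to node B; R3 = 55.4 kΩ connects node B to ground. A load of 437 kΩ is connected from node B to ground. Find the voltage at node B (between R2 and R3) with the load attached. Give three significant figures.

At node B, R3 is in parallel with the load: R3‖R_L = 49.17 kΩ.
Below node A the resistance is R2 + (R3‖R_L) = 82.17 kΩ, so V_A = 36.5 × 82.17/88.95 = 33.72 V.
Then V_B = V_A × (R3‖R_L)/(R2 + R3‖R_L) = 33.72 × 49.17/82.17 = 20.2 V.

V ≈ 20.2 V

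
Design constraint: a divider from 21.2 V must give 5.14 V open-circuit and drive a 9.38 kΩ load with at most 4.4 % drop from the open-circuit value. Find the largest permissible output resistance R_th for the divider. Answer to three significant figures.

Loading drop = R_th/(R_th + R_L) ≤ 0.0440, so R_th ≤ R_L · ε/(1−ε) = 9.38 kΩ × 0.0440/0.9560 = 432 Ω.
(Any R1, R2 with R2/(R1+R2) = 0.242 and R1‖R2 ≤ 432 Ω will meet the spec.)

R_th ≤ 432 Ω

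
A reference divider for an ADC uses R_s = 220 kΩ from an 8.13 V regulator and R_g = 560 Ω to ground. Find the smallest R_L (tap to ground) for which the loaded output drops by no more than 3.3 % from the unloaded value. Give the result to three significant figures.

Output resistance R_th = R_s‖R_g = (220000 × 560)/220600 = 558.6 Ω.
The fractional drop is R_th/(R_th + R_L); requiring this ≤ 0.0330 gives R_L ≥ R_th(1/0.0330 − 1) = 558.6 × 29.30 = 16.4 kΩ.

R_L(min) ≈ 16.4 kΩ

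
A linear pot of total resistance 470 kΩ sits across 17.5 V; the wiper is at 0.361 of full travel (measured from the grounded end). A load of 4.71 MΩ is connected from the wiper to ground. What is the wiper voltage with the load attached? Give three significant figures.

V ≈ 6.18 V

The wiper splits the pot into (1−α)R = 300.3 kΩ above and αR = 169.7 kΩ below.
Lower section ‖ load = 163.8 kΩ.
V_wiper = 17.5 × 163.8/(300.3 + 163.8) = 6.18 V.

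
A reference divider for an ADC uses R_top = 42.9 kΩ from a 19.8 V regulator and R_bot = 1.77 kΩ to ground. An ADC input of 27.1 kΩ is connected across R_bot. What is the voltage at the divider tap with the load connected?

V_out ≈ 0.738 V

The load sits in parallel with R_bot: R_bot‖R_L = (1.77 × 27.1) / (1.77 + 27.1) = 1.661 kΩ.
V_out = 19.8 × 1.661 / (42.9 + 1.661) = 19.8 × 1.661/44.56 = 0.738 V.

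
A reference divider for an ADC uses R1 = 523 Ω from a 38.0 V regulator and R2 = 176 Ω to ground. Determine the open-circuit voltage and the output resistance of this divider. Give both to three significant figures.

V_th is the open-circuit tap voltage: 38.0 × 176/(523 + 176) = 9.57 V.
With the supply zeroed, R1 and R2 appear in parallel from the tap: R_th = R1‖R2 = (523 × 176)/699.0 = 132 Ω.

V_th = 9.57 V, R_th = 132 Ω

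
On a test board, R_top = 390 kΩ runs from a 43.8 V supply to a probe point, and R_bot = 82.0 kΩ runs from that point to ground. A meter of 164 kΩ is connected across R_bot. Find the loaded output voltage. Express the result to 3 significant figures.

The load sits in parallel with R_bot: R_bot‖R_L = (82.0 × 164) / (82.0 + 164) = 54.67 kΩ.
V_out = 43.8 × 54.67 / (390 + 54.67) = 43.8 × 54.67/444.7 = 5.38 V.
(Unloaded it would have been 7.61 V.)

V_out ≈ 5.38 V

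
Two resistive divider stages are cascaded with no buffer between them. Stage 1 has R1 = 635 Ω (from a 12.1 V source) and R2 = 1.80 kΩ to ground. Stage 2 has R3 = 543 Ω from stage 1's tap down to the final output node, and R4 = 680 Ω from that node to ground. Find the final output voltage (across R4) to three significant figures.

V_out ≈ 3.59 V

Stage 2 presents R3+R4 = 1223 Ω as a load on stage 1's tap.
Stage 1's lower leg becomes R2‖(R3+R4) = 728.2 Ω, so V_mid = 12.1 × 728.2/1363 = 6.464 V.
Stage 2 is itself unloaded: V_out = V_mid × R4/(R3+R4) = 6.464 × 680/1223 = 3.59 V.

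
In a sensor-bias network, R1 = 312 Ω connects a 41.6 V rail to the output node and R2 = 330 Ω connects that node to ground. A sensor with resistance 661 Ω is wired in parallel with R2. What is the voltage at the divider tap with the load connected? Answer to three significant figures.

V_out ≈ 17.2 V

The load sits in parallel with R2: R2‖R_L = (330 × 661) / (330 + 661) = 220.1 Ω.
V_out = 41.6 × 220.1 / (312 + 220.1) = 41.6 × 220.1/532.1 = 17.2 V.
(Unloaded it would have been 21.4 V.)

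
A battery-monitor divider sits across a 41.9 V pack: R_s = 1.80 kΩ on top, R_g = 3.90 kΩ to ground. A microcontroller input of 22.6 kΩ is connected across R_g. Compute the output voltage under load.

The load sits in parallel with R_g: R_g‖R_L = (3.90 × 22.6) / (3.90 + 22.6) = 3.326 kΩ.
V_out = 41.9 × 3.326 / (1.80 + 3.326) = 41.9 × 3.326/5.126 = 27.2 V.

V_out ≈ 27.2 V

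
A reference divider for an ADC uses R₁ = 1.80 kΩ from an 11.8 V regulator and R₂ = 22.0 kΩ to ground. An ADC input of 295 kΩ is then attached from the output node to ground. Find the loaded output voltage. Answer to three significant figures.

V_out ≈ 10.8 V

The load sits in parallel with R₂: R₂‖R_L = (22.0 × 295) / (22.0 + 295) = 20.47 kΩ.
V_out = 11.8 × 20.47 / (1.80 + 20.47) = 11.8 × 20.47/22.27 = 10.8 V.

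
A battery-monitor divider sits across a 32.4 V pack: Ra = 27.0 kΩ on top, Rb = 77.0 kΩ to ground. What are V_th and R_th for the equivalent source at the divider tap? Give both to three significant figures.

V_th is the open-circuit tap voltage: 32.4 × 77.0/(27.0 + 77.0) = 24.0 V.
With the supply zeroed, Ra and Rb appear in parallel from the tap: R_th = Ra‖Rb = (27.0 × 77.0)/104.0 = 20.0 kΩ.

V_th = 24.0 V, R_th = 20.0 kΩ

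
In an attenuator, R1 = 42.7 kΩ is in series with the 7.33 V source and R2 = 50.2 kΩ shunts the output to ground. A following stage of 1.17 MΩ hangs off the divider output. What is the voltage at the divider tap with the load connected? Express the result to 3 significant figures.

V_out ≈ 3.88 V

The load sits in parallel with R2: R2‖R_L = (50.2 × 1170) / (50.2 + 1170) = 48.13 kΩ.
V_out = 7.33 × 48.13 / (42.7 + 48.13) = 7.33 × 48.13/90.83 = 3.88 V.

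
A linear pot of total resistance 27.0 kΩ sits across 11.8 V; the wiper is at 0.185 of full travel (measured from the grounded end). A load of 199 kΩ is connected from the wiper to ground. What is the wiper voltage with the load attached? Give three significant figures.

V ≈ 2.14 V

The wiper splits the pot into (1−α)R = 22.00 kΩ above and αR = 4.995 kΩ below.
Lower section ‖ load = 4.873 kΩ.
V_wiper = 11.8 × 4.873/(22.00 + 4.873) = 2.14 V.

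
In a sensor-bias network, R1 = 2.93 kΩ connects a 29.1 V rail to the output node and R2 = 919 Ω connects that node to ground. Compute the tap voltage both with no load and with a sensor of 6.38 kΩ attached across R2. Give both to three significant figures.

Unloaded: 6.95 V; loaded: 6.26 V

Open-circuit: V = 29.1 × 919/(2930 + 919) = 6.95 V.
With the load, R2 becomes R2‖R_L = 803.3 Ω, so V = 29.1 × 803.3/3733 = 6.26 V.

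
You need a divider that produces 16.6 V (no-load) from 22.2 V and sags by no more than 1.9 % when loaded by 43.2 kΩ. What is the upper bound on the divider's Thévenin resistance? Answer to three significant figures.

Loading drop = R_th/(R_th + R_L) ≤ 0.0190, so R_th ≤ R_L · ε/(1−ε) = 43.2 kΩ × 0.0190/0.9810 = 837 Ω.
(Any R1, R2 with R2/(R1+R2) = 0.748 and R1‖R2 ≤ 837 Ω will meet the spec.)

R_th ≤ 837 Ω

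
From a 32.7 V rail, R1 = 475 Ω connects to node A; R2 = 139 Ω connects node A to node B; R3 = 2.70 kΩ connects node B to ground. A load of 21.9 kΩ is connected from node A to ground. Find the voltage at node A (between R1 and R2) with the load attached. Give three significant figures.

Below node A the series string R2+R3 = 2839 Ω sits in parallel with the 21900 Ω load: 2513 Ω.
V_A = 32.7 × 2513/(475 + 2513) = 27.5 V.

V ≈ 27.5 V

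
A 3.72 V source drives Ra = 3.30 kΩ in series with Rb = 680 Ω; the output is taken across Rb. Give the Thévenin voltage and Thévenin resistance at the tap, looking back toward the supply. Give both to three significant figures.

V_th is the open-circuit tap voltage: 3.72 × 680/(3300 + 680) = 0.636 V.
With the supply zeroed, Ra and Rb appear in parallel from the tap: R_th = Ra‖Rb = (3300 × 680)/3980 = 564 Ω.

V_th = 0.636 V, R_th = 564 Ω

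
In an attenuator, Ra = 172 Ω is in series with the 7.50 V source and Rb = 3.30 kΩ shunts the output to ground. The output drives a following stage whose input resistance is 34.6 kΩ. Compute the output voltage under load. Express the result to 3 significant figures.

V_out ≈ 7.09 V

The load sits in parallel with Rb: Rb‖R_L = (3300 × 34600) / (3300 + 34600) = 3013 Ω.
V_out = 7.50 × 3013 / (172 + 3013) = 7.50 × 3013/3185 = 7.09 V.
(Unloaded it would have been 7.13 V.)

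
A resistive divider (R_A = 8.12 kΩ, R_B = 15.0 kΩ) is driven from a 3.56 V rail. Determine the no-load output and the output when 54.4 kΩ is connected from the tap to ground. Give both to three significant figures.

Open-circuit: V = 3.56 × 15.0/(8.12 + 15.0) = 2.31 V.
With the load, R_B becomes R_B‖R_L = 11.76 kΩ, so V = 3.56 × 11.76/19.88 = 2.11 V.

Unloaded: 2.31 V; loaded: 2.11 V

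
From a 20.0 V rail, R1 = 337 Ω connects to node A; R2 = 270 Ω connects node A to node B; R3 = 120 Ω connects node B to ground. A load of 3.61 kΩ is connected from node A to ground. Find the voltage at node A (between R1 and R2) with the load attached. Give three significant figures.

Below node A the series string R2+R3 = 390.0 Ω sits in parallel with the 3610 Ω load: 352.0 Ω.
V_A = 20.0 × 352.0/(337 + 352.0) = 10.2 V.

V ≈ 10.2 V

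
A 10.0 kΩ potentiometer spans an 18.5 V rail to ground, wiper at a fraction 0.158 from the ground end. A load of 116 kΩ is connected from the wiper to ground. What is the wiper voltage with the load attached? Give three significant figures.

The wiper splits the pot into (1−α)R = 8.420 kΩ above and αR = 1.580 kΩ below.
Lower section ‖ load = 1.559 kΩ.
V_wiper = 18.5 × 1.559/(8.420 + 1.559) = 2.89 V.

V ≈ 2.89 V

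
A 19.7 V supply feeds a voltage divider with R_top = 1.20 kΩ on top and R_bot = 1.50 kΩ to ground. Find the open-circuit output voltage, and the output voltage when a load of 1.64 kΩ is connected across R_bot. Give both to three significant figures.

Open-circuit: V = 19.7 × 1.50/(1.20 + 1.50) = 10.9 V.
With the load, R_bot becomes R_bot‖R_L = 0.7834 kΩ, so V = 19.7 × 0.7834/1.983 = 7.78 V.

Unloaded: 10.9 V; loaded: 7.78 V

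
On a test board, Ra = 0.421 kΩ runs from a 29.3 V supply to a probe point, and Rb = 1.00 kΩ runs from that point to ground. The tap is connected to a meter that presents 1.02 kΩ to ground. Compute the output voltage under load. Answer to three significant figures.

V_out ≈ 16.0 V

The load sits in parallel with Rb: Rb‖R_L = (1000 × 1020) / (1000 + 1020) = 505.0 Ω.
V_out = 29.3 × 505.0 / (421 + 505.0) = 29.3 × 505.0/926.0 = 16.0 V.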